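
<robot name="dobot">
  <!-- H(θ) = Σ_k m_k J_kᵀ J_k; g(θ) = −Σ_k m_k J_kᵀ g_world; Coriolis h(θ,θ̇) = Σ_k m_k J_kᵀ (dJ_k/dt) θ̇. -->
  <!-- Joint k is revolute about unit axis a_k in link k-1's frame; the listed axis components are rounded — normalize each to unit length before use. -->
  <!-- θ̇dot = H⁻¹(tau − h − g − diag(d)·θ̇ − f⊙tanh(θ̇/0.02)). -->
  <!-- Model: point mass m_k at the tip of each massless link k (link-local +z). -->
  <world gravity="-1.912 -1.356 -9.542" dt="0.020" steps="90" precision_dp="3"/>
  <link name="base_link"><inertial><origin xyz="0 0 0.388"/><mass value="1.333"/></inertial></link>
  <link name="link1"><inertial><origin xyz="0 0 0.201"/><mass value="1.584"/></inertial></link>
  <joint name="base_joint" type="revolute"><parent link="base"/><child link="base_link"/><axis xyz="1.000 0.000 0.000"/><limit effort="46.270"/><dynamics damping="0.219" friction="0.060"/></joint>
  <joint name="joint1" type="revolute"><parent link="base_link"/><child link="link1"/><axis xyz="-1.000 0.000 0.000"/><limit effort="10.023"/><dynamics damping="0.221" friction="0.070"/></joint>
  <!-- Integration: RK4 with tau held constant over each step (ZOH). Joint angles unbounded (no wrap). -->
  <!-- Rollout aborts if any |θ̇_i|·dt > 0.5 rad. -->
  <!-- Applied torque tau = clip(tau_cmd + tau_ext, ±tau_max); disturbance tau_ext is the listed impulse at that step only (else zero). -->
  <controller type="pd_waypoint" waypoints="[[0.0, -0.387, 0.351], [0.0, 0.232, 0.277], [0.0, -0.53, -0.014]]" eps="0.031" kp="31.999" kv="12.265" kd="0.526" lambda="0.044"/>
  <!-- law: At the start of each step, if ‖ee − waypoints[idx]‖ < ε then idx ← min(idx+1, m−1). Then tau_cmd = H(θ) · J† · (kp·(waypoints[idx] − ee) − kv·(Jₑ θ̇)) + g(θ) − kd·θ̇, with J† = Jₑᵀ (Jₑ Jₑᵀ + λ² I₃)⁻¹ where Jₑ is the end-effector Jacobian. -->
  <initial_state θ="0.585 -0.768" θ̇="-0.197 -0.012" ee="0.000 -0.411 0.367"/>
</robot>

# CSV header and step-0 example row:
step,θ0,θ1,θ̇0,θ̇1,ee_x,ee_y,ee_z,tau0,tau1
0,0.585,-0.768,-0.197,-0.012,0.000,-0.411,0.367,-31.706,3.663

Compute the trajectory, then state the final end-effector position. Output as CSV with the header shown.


step,θ0,θ1,θ̇0,θ̇1,ee_x,ee_y,ee_z,tau0,tau1
1,0.569,-0.794,-1.381,-2.507,0.000,-0.406,0.368,-25.809,4.574
2,0.535,-0.851,-1.977,-3.115,0.000,-0.396,0.371,-20.818,4.159
3,0.492,-0.914,-2.315,-3.151,0.000,-0.382,0.375,-16.870,3.549
4,0.444,-0.975,-2.519,-3.016,0.000,-0.365,0.381,-13.804,3.023
5,0.393,-1.034,-2.639,-2.835,0.000,-0.347,0.387,-11.417,2.627
6,0.339,-1.088,-2.703,-2.646,0.000,-0.328,0.395,-9.534,2.349
7,0.285,-1.139,-2.728,-2.465,0.000,-0.308,0.402,-8.020,2.163
8,0.231,-1.187,-2.726,-2.294,0.000,-0.287,0.408,-6.776,2.047
9,0.176,-1.231,-2.703,-2.135,0.000,-0.266,0.415,-5.727,1.981
10,0.123,-1.272,-2.666,-1.988,0.000,-0.245,0.420,-4.822,1.952
11,0.070,-1.311,-2.619,-1.850,0.000,-0.224,0.425,-4.025,1.947
12,0.018,-1.346,-2.564,-1.723,0.000,-0.204,0.429,-3.308,1.960
13,-0.033,-1.379,-2.503,-1.603,0.000,-0.183,0.432,-2.653,1.984
14,-0.082,-1.410,-2.439,-1.492,0.000,-0.163,0.435,-2.047,2.014
15,-0.130,-1.439,-2.372,-1.388,0.000,-0.144,0.437,-1.482,2.048
16,-0.177,-1.466,-2.303,-1.291,0.000,-0.125,0.438,-0.951,2.084
17,-0.222,-1.490,-2.233,-1.200,0.000,-0.106,0.438,-0.449,2.119
18,-0.266,-1.513,-2.162,-1.115,0.000,-0.089,0.438,0.025,2.153
19,-0.308,-1.535,-2.091,-1.036,0.000,-0.071,0.438,0.475,2.184
20,-0.350,-1.555,-2.020,-0.962,0.000,-0.055,0.436,0.902,2.213
21,-0.389,-1.573,-1.949,-0.894,0.000,-0.039,0.435,1.306,2.240
22,-0.427,-1.591,-1.879,-0.830,0.000,-0.024,0.433,1.689,2.263
23,-0.464,-1.606,-1.810,-0.771,0.000,-0.009,0.430,2.052,2.284
24,-0.500,-1.621,-1.741,-0.717,0.000,0.005,0.428,2.394,2.301
25,-0.534,-1.635,-1.674,-0.667,0.000,0.018,0.425,2.718,2.316
26,-0.567,-1.648,-1.607,-0.621,0.000,0.031,0.422,3.022,2.328
27,-0.598,-1.660,-1.542,-0.578,0.000,0.043,0.419,3.309,2.338
28,-0.628,-1.671,-1.479,-0.539,0.000,0.054,0.415,3.579,2.345
29,-0.657,-1.681,-1.417,-0.503,0.000,0.065,0.412,3.831,2.351
30,-0.685,-1.691,-1.356,-0.470,0.000,0.076,0.408,4.068,2.354
31,-0.711,-1.700,-1.298,-0.440,0.000,0.085,0.404,4.290,2.356
32,-0.737,-1.709,-1.241,-0.413,0.000,0.095,0.401,4.497,2.356
33,-0.761,-1.717,-1.185,-0.387,0.000,0.103,0.397,4.691,2.354
34,-0.784,-1.724,-1.132,-0.364,0.000,0.112,0.393,4.872,2.352
35,-0.806,-1.731,-1.080,-0.343,0.000,0.120,0.390,5.041,2.348
36,-0.827,-1.738,-1.030,-0.324,0.000,0.127,0.386,5.198,2.344
37,-0.848,-1.744,-0.982,-0.306,0.000,0.134,0.382,5.344,2.339
38,-0.867,-1.750,-0.936,-0.290,0.000,0.140,0.379,5.481,2.333
39,-0.885,-1.756,-0.892,-0.275,0.000,0.147,0.375,5.608,2.327
40,-0.902,-1.761,-0.849,-0.262,0.000,0.152,0.372,5.726,2.320
41,-0.919,-1.766,-0.808,-0.249,0.000,0.158,0.368,5.836,2.314
42,-0.935,-1.771,-0.769,-0.238,0.000,0.163,0.365,5.939,2.307
43,-0.950,-1.776,-0.731,-0.227,0.000,0.168,0.362,6.034,2.299
44,-0.964,-1.780,-0.696,-0.218,0.000,0.172,0.359,6.123,2.292
45,-0.978,-1.785,-0.661,-0.209,0.000,0.177,0.356,6.206,2.285
46,-0.990,-1.789,-0.628,-0.200,0.000,0.181,0.353,6.283,2.278
47,-1.003,-1.793,-0.597,-0.192,0.000,0.184,0.350,6.354,2.270
48,-1.014,-1.796,-0.567,-0.185,0.000,0.188,0.348,6.421,2.263
49,-1.025,-1.800,-0.539,-0.179,0.000,0.191,0.345,6.483,2.257
50,-1.036,-1.804,-0.512,-0.172,0.000,0.194,0.342,6.541,2.250
51,-1.046,-1.807,-0.486,-0.166,0.000,0.197,0.340,6.595,2.244
52,-1.055,-1.810,-0.461,-0.161,0.000,0.200,0.338,6.645,2.237
53,-1.064,-1.813,-0.438,-0.156,0.000,0.202,0.335,6.692,2.231
54,-1.073,-1.816,-0.416,-0.151,0.000,0.205,0.333,6.736,2.226
55,-1.081,-1.819,-0.395,-0.146,0.000,0.207,0.331,6.777,2.220
56,-1.089,-1.822,-0.374,-0.142,0.000,0.209,0.329,6.815,2.215
57,-1.096,-1.825,-0.355,-0.138,0.000,0.211,0.327,6.850,2.210
58,-1.103,-1.828,-0.337,-0.134,0.000,0.213,0.325,6.884,2.206
59,-1.109,-1.830,-0.320,-0.130,0.000,0.215,0.324,6.914,2.201
60,-1.116,-1.833,-0.303,-0.127,0.000,0.216,0.322,6.943,2.197
61,-1.121,-1.836,-0.288,-0.123,0.000,0.218,0.320,6.970,2.194
62,-1.127,-1.838,-0.273,-0.120,0.000,0.219,0.319,6.995,2.190
63,-1.132,-1.840,-0.259,-0.117,0.000,0.221,0.317,7.019,2.187
64,-1.137,-1.843,-0.246,-0.114,0.000,0.222,0.316,7.041,2.184
65,-1.142,-1.845,-0.233,-0.111,0.000,0.223,0.315,7.061,2.181
66,-1.147,-1.847,-0.221,-0.108,0.000,0.224,0.313,7.081,2.178
67,-1.151,-1.849,-0.209,-0.105,0.000,0.225,0.312,7.098,2.176
68,-1.155,-1.851,-0.199,-0.102,0.000,0.226,0.311,7.115,2.174
69,-1.159,-1.853,-0.188,-0.100,0.000,0.227,0.310,7.131,2.172
70,-1.163,-1.855,-0.178,-0.097,0.000,0.228,0.309,7.145,2.170
71,-1.166,-1.857,-0.169,-0.095,0.000,0.229,0.308,20.182,-5.374
72,-1.165,-1.880,0.313,-2.175,0.000,0.225,0.305,16.926,-2.407
73,-1.154,-1.935,0.776,-3.279,0.000,0.213,0.300,14.822,-0.489
74,-1.134,-2.005,1.252,-3.799,0.000,0.198,0.294,13.409,0.771
75,-1.104,-2.083,1.740,-3.972,0.000,0.180,0.287,12.421,1.618
76,-1.064,-2.162,2.233,-3.934,0.000,0.160,0.280,11.686,2.193
77,-1.015,-2.239,2.725,-3.761,0.000,0.141,0.273,11.084,2.572
78,-0.956,-2.311,3.209,-3.497,0.000,0.120,0.267,10.518,2.797
79,-0.887,-2.378,3.677,-3.166,0.000,0.100,0.261,9.899,2.890
80,-0.809,-2.438,4.119,-2.785,0.000,0.080,0.256,9.139,2.864
81,-0.722,-2.489,4.523,-2.366,0.000,0.059,0.252,8.159,2.728
82,-0.628,-2.532,4.874,-1.919,0.000,0.038,0.248,6.895,2.492
83,-0.528,-2.566,5.156,-1.451,0.000,0.016,0.245,5.312,2.169
84,-0.423,-2.590,5.353,-0.973,0.000,-0.007,0.241,3.424,1.777
85,-0.315,-2.605,5.449,-0.494,0.000,-0.031,0.237,1.301,1.340
86,-0.206,-2.610,5.436,-0.028,0.000,-0.056,0.231,-0.935,0.892
87,-0.099,-2.607,5.321,0.370,0.000,-0.081,0.224,-3.130,0.511
88,0.005,-2.596,5.108,0.734,0.000,-0.106,0.216,-5.141,0.166
89,0.104,-2.578,4.818,1.053,0.000,-0.130,0.206,-6.868,-0.121
90,0.197,-2.554,4.473,1.309,0.000,-0.153,0.195,,
# final ee position (m): 0.000 -0.153 0.195


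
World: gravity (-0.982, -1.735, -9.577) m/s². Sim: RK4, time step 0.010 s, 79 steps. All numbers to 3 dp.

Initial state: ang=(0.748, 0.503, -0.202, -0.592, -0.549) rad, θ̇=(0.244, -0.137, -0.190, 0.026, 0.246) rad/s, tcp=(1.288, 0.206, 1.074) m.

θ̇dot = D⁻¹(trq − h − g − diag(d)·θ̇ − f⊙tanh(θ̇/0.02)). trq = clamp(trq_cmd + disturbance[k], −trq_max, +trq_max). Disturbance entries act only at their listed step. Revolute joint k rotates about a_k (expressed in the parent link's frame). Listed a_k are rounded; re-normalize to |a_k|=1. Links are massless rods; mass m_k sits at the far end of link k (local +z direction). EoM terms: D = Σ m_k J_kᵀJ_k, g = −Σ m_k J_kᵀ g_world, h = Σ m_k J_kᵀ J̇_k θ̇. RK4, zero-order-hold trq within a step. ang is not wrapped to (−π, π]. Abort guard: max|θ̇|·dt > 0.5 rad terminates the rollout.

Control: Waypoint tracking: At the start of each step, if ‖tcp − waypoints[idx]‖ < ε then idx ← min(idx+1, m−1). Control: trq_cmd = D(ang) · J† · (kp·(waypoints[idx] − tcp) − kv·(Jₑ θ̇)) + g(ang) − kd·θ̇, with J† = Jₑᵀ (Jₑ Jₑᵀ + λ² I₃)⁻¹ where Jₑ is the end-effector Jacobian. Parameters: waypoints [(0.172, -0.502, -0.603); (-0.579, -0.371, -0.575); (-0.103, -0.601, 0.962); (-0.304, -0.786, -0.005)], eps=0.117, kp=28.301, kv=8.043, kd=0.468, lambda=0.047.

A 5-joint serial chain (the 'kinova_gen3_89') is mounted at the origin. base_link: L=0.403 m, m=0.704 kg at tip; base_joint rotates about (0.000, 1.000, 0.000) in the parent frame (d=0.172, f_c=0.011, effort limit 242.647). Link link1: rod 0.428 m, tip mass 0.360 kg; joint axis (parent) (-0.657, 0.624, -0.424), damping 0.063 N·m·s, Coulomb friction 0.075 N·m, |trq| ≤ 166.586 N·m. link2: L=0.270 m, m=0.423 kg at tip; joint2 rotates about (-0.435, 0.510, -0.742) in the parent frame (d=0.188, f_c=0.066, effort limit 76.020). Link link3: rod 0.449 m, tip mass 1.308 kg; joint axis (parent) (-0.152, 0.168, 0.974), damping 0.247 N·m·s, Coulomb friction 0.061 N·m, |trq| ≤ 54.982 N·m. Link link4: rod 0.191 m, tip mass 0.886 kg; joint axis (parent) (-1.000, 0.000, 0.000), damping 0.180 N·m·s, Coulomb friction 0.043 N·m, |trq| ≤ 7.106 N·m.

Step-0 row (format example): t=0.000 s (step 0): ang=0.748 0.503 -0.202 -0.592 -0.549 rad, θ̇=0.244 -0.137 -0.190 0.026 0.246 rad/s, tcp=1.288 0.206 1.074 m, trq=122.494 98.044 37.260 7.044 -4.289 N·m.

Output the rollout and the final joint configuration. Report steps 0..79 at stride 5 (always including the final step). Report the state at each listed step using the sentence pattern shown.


t=0.050 s (step 5): ang=0.762 0.623 -0.351 -0.660 -0.813 rad, θ̇=0.340 3.896 -4.552 -2.226 -7.667 rad/s, tcp=1.276 0.190 1.017 m, trq=38.095 26.419 9.207 2.709 -1.417 N·m.
t=0.100 s (step 10): ang=0.783 0.831 -0.589 -0.772 -1.197 rad, θ̇=0.488 4.207 -4.805 -2.077 -7.429 rad/s, tcp=1.253 0.176 0.887 m, trq=-17.610 -16.434 -9.520 -1.187 -1.499 N·m.
t=0.150 s (step 15): ang=0.809 1.036 -0.832 -0.863 -1.546 rad, θ̇=0.568 3.976 -4.966 -1.560 -6.516 rad/s, tcp=1.227 0.156 0.728 m, trq=-43.819 -32.524 -16.119 -3.336 -0.612 N·m.
t=0.200 s (step 20): ang=0.837 1.230 -1.091 -0.928 -1.847 rad, θ̇=0.529 3.808 -5.389 -1.076 -5.529 rad/s, tcp=1.196 0.121 0.565 m, trq=-52.672 -34.838 -16.795 -4.351 0.416 N·m.
t=0.250 s (step 25): ang=0.861 1.420 -1.373 -0.973 -2.096 rad, θ̇=0.422 3.790 -5.891 -0.757 -4.444 rad/s, tcp=1.157 0.070 0.411 m, trq=-49.574 -28.468 -14.125 -4.490 1.009 N·m.
t=0.300 s (step 30): ang=0.880 1.612 -1.677 -1.008 -2.289 rad, θ̇=0.350 3.917 -6.208 -0.663 -3.279 rad/s, tcp=1.109 0.004 0.272 m, trq=-40.326 -18.357 -9.426 -4.015 1.034 N·m.
t=0.350 s (step 35): ang=0.898 1.814 -1.987 -1.040 -2.426 rad, θ̇=0.418 4.143 -6.124 -0.623 -2.236 rad/s, tcp=1.050 -0.075 0.145 m, trq=-32.726 -10.680 -4.457 -3.473 0.716 N·m.
t=0.400 s (step 40): ang=0.925 2.027 -2.282 -1.068 -2.519 rad, θ̇=0.717 4.346 -5.633 -0.468 -1.556 rad/s, tcp=0.980 -0.163 0.028 m, trq=-30.245 -7.305 -0.884 -3.269 0.375 N·m.
t=0.450 s (step 45): ang=0.974 2.245 -2.547 -1.085 -2.588 rad, θ̇=1.278 4.335 -4.939 -0.220 -1.255 rad/s, tcp=0.900 -0.251 -0.080 m, trq=-31.538 -6.038 0.829 -3.422 0.170 N·m.
t=0.500 s (step 50): ang=1.055 2.453 -2.778 -1.090 -2.647 rad, θ̇=1.984 3.890 -4.328 0.002 -1.143 rad/s, tcp=0.811 -0.336 -0.180 m, trq=-34.257 -4.778 1.268 -3.732 0.079 N·m.
t=0.550 s (step 55): ang=1.170 2.625 -2.984 -1.086 -2.702 rad, θ̇=2.555 2.864 -3.951 0.176 -1.012 rad/s, tcp=0.718 -0.413 -0.268 m, trq=-36.383 -2.816 1.577 -3.987 0.009 N·m.
t=0.600 s (step 60): ang=1.303 2.732 -3.174 -1.072 -2.746 rad, θ̇=2.663 1.366 -3.669 0.363 -0.706 rad/s, tcp=0.622 -0.477 -0.340 m, trq=-35.983 -0.250 3.068 -3.942 -0.167 N·m.
t=0.650 s (step 65): ang=1.428 2.765 -3.347 -1.053 -2.771 rad, θ̇=2.297 0.039 -3.187 0.354 -0.293 rad/s, tcp=0.528 -0.525 -0.398 m, trq=-32.944 2.577 5.212 -3.458 -0.402 N·m.
t=0.700 s (step 70): ang=1.531 2.749 -3.489 -1.038 -2.779 rad, θ̇=1.819 -0.575 -2.502 0.240 -0.056 rad/s, tcp=0.441 -0.555 -0.441 m, trq=-29.389 4.879 6.175 -2.941 -0.503 N·m.
t=0.750 s (step 75): ang=1.612 2.715 -3.597 -1.028 -2.780 rad, θ̇=1.429 -0.762 -1.825 0.140 -0.001 rad/s, tcp=0.365 -0.570 -0.474 m, trq=-26.229 6.398 5.942 -2.613 -0.459 N·m.
t=0.790 s (step 79): ang=1.664 2.684 -3.660 -1.024 -2.780 rad, θ̇=1.184 -0.787 -1.355 0.085 -0.002 rad/s, tcp=0.315 -0.573 -0.495 m.
final ang (rad): 1.664 2.684 -3.660 -1.024 -2.780


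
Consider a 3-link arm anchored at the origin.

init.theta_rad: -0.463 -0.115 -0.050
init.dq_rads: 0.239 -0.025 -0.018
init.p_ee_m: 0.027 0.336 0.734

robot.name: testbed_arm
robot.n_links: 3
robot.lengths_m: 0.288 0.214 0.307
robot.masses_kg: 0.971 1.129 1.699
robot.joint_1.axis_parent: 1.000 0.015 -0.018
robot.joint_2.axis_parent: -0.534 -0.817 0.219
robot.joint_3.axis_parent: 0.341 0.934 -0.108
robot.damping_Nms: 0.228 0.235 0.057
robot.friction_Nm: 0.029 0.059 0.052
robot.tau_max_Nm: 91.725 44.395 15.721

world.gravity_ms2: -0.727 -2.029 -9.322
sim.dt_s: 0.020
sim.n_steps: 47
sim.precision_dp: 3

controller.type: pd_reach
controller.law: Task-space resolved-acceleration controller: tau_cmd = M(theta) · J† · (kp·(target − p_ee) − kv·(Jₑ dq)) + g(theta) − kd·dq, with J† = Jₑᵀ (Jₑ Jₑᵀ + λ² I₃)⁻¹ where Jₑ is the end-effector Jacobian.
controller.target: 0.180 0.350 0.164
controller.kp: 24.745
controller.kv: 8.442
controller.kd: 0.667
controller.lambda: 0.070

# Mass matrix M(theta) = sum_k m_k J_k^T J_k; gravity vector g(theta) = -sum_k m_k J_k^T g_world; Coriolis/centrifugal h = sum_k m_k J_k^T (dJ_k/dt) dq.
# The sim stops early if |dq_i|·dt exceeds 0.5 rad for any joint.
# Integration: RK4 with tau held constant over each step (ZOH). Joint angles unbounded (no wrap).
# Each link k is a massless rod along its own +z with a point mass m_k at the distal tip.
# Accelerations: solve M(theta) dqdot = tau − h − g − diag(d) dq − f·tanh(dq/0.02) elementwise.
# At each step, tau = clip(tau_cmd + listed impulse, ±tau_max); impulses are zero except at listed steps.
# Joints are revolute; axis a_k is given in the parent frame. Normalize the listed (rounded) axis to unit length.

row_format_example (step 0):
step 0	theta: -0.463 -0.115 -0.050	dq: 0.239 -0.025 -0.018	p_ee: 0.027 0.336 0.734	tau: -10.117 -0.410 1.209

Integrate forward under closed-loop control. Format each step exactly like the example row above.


step 1	theta: -0.461 -0.118 -0.051	dq: -0.034 -0.257 -0.030	p_ee: 0.029 0.334 0.735	tau: -7.552 -0.402 1.084
step 2	theta: -0.464 -0.124 -0.050	dq: -0.247 -0.377 0.060	p_ee: 0.031 0.335 0.735	tau: -5.363 -0.441 0.909
step 3	theta: -0.470 -0.133 -0.049	dq: -0.423 -0.489 0.102	p_ee: 0.035 0.337 0.733	tau: -3.463 -0.483 0.795
step 4	theta: -0.480 -0.143 -0.046	dq: -0.561 -0.544 0.188	p_ee: 0.040 0.341 0.731	tau: -1.817 -0.539 0.661
step 5	theta: -0.493 -0.154 -0.041	dq: -0.674 -0.592 0.250	p_ee: 0.046 0.346 0.728	tau: -0.376 -0.590 0.557
step 6	theta: -0.507 -0.167 -0.036	dq: -0.765 -0.624 0.307	p_ee: 0.052 0.353 0.724	tau: 0.890 -0.638 0.463
step 7	theta: -0.523 -0.179 -0.029	dq: -0.839 -0.646 0.357	p_ee: 0.059 0.360 0.719	tau: 2.008 -0.682 0.382
step 8	theta: -0.540 -0.192 -0.021	dq: -0.897 -0.659 0.402	p_ee: 0.066 0.368 0.714	tau: 3.003 -0.722 0.308
step 9	theta: -0.559 -0.206 -0.013	dq: -0.943 -0.665 0.443	p_ee: 0.074 0.376 0.709	tau: 3.891 -0.758 0.241
step 10	theta: -0.578 -0.219 -0.004	dq: -0.979 -0.665 0.480	p_ee: 0.081 0.385 0.702	tau: 4.690 -0.789 0.178
step 11	theta: -0.598 -0.232 0.006	dq: -1.006 -0.661 0.514	p_ee: 0.089 0.393 0.696	tau: 5.412 -0.817 0.120
step 12	theta: -0.618 -0.245 0.017	dq: -1.026 -0.652 0.546	p_ee: 0.097 0.402 0.689	tau: 6.069 -0.842 0.064
step 13	theta: -0.639 -0.258 0.028	dq: -1.040 -0.641 0.575	p_ee: 0.105 0.411 0.681	tau: 6.668 -0.865 0.011
step 14	theta: -0.660 -0.271 0.040	dq: -1.050 -0.627 0.602	p_ee: 0.113 0.419 0.674	tau: 7.218 -0.885 -0.040
step 15	theta: -0.681 -0.283 0.052	dq: -1.055 -0.611 0.628	p_ee: 0.121 0.428 0.666	tau: 7.726 -0.905 -0.089
step 16	theta: -0.702 -0.295 0.065	dq: -1.056 -0.593 0.653	p_ee: 0.128 0.436 0.657	tau: 8.196 -0.924 -0.136
step 17	theta: -0.723 -0.307 0.078	dq: -1.055 -0.574 0.676	p_ee: 0.136 0.444 0.649	tau: 8.632 -0.943 -0.182
step 18	theta: -0.744 -0.318 0.092	dq: -1.051 -0.554 0.698	p_ee: 0.143 0.452 0.640	tau: 9.040 -0.961 -0.226
step 19	theta: -0.765 -0.329 0.106	dq: -1.045 -0.533 0.720	p_ee: 0.151 0.459 0.631	tau: 9.421 -0.981 -0.268
step 20	theta: -0.786 -0.340 0.120	dq: -1.037 -0.511 0.740	p_ee: 0.158 0.466 0.622	tau: 9.778 -1.001 -0.309
step 21	theta: -0.806 -0.350 0.135	dq: -1.028 -0.488 0.760	p_ee: 0.165 0.473 0.613	tau: 10.113 -1.023 -0.348
step 22	theta: -0.827 -0.359 0.151	dq: -1.017 -0.465 0.779	p_ee: 0.172 0.479 0.604	tau: 10.430 -1.046 -0.386
step 23	theta: -0.847 -0.368 0.166	dq: -1.005 -0.441 0.797	p_ee: 0.179 0.486 0.594	tau: 10.728 -1.070 -0.422
step 24	theta: -0.867 -0.377 0.182	dq: -0.992 -0.418 0.815	p_ee: 0.186 0.491 0.585	tau: 11.009 -1.096 -0.457
step 25	theta: -0.887 -0.385 0.199	dq: -0.979 -0.394 0.832	p_ee: 0.192 0.497 0.576	tau: 11.275 -1.124 -0.490
step 26	theta: -0.906 -0.393 0.216	dq: -0.964 -0.370 0.848	p_ee: 0.198 0.502 0.566	tau: 11.527 -1.154 -0.521
step 27	theta: -0.925 -0.400 0.233	dq: -0.949 -0.346 0.864	p_ee: 0.204 0.507 0.557	tau: 11.765 -1.185 -0.551
step 28	theta: -0.944 -0.407 0.250	dq: -0.933 -0.323 0.879	p_ee: 0.210 0.511 0.548	tau: 11.990 -1.217 -0.579
step 29	theta: -0.963 -0.413 0.268	dq: -0.917 -0.299 0.894	p_ee: 0.216 0.516 0.538	tau: 12.203 -1.251 -0.606
step 30	theta: -0.981 -0.419 0.286	dq: -0.900 -0.276 0.908	p_ee: 0.222 0.519 0.529	tau: 12.404 -1.287 -0.631
step 31	theta: -0.999 -0.424 0.304	dq: -0.883 -0.253 0.922	p_ee: 0.227 0.523 0.520	tau: 12.594 -1.324 -0.655
step 32	theta: -1.016 -0.429 0.322	dq: -0.866 -0.230 0.935	p_ee: 0.232 0.526 0.511	tau: 12.774 -1.361 -0.678
step 33	theta: -1.033 -0.433 0.341	dq: -0.848 -0.208 0.948	p_ee: 0.237 0.529 0.502	tau: 12.942 -1.400 -0.699
step 34	theta: -1.050 -0.437 0.360	dq: -0.830 -0.186 0.960	p_ee: 0.242 0.532 0.493	tau: 13.101 -1.439 -0.720
step 35	theta: -1.066 -0.441 0.380	dq: -0.812 -0.164 0.972	p_ee: 0.247 0.534 0.484	tau: 13.251 -1.479 -0.739
step 36	theta: -1.082 -0.444 0.399	dq: -0.793 -0.143 0.983	p_ee: 0.251 0.536 0.475	tau: 13.391 -1.519 -0.757
step 37	theta: -1.098 -0.446 0.419	dq: -0.775 -0.123 0.994	p_ee: 0.256 0.538 0.466	tau: 13.521 -1.559 -0.775
step 38	theta: -1.113 -0.449 0.439	dq: -0.757 -0.103 1.004	p_ee: 0.260 0.539 0.458	tau: 13.643 -1.598 -0.792
step 39	theta: -1.128 -0.451 0.459	dq: -0.738 -0.084 1.014	p_ee: 0.264 0.540 0.450	tau: 13.756 -1.638 -0.809
step 40	theta: -1.143 -0.452 0.479	dq: -0.719 -0.065 1.023	p_ee: 0.267 0.541 0.441	tau: 13.861 -1.676 -0.824
step 41	theta: -1.157 -0.453 0.500	dq: -0.701 -0.047 1.031	p_ee: 0.271 0.542 0.433	tau: 13.958 -1.714 -0.840
step 42	theta: -1.171 -0.454 0.520	dq: -0.683 -0.031 1.038	p_ee: 0.274 0.542 0.426	tau: 14.046 -1.750 -0.854
step 43	theta: -1.184 -0.455 0.541	dq: -0.665 -0.017 1.042	p_ee: 0.278 0.542 0.418	tau: 14.128 -1.783 -0.866
step 44	theta: -1.198 -0.455 0.562	dq: -0.648 -0.008 1.041	p_ee: 0.281 0.542 0.410	tau: 14.202 -1.811 -0.876
step 45	theta: -1.210 -0.455 0.583	dq: -0.632 -0.001 1.038	p_ee: 0.284 0.542 0.403	tau: 14.268 -1.836 -0.886
step 46	theta: -1.223 -0.455 0.603	dq: -0.616 0.005 1.035	p_ee: 0.287 0.542 0.396	tau: 14.327 -1.857 -0.896
step 47	theta: -1.235 -0.455 0.624	dq: -0.601 0.011 1.032	p_ee: 0.289 0.541 0.389


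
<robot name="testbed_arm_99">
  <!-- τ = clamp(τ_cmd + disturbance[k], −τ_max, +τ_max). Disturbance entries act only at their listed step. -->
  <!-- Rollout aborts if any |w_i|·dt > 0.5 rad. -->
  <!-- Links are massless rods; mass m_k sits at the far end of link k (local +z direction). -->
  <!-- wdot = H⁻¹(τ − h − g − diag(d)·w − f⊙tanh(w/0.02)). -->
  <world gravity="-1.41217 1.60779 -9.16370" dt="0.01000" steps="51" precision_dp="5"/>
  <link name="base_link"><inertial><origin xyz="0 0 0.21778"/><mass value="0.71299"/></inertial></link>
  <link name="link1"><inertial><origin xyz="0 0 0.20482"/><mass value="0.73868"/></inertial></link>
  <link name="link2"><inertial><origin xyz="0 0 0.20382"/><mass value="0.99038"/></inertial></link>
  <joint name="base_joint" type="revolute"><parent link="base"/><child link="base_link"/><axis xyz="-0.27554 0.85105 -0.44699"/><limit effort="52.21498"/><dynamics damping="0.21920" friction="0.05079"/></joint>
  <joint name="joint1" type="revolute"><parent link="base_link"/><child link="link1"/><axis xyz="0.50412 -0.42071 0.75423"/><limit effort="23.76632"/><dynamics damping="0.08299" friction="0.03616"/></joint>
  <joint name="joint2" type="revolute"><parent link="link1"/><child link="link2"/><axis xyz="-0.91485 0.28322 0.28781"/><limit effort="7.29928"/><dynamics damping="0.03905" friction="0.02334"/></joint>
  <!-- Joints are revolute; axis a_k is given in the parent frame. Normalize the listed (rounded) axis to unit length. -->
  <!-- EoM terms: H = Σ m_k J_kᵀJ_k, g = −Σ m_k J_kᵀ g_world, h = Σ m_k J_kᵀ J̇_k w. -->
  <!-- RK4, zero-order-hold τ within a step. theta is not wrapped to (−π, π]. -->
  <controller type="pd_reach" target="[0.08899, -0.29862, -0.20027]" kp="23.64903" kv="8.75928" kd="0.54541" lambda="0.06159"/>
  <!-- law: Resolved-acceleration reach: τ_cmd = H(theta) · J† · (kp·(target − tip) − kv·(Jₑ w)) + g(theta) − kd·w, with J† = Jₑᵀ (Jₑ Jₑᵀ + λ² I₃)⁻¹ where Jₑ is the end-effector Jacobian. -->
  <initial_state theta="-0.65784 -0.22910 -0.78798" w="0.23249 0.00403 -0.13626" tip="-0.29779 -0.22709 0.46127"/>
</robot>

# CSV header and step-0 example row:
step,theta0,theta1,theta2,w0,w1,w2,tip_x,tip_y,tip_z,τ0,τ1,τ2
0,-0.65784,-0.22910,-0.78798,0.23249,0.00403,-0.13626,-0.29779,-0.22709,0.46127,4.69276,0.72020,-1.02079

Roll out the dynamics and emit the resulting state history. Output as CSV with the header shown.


step,theta0,theta1,theta2,w0,w1,w2,tip_x,tip_y,tip_z,τ0,τ1,τ2
1,-0.65459,-0.22940,-0.79464,0.41788,-0.05506,-1.18543,-0.29684,-0.22690,0.46125,4.74909,0.57164,-0.26968
2,-0.64966,-0.22914,-0.80913,0.56745,0.10288,-1.71411,-0.29537,-0.22722,0.46040,4.73512,0.35768,0.14027
3,-0.64340,-0.22710,-0.82778,0.68410,0.30373,-2.01804,-0.29348,-0.22797,0.45904,4.69304,0.15891,0.39537
4,-0.63611,-0.22311,-0.84893,0.77297,0.49210,-2.21293,-0.29125,-0.22908,0.45730,4.63764,-0.00451,0.57094
5,-0.62805,-0.21738,-0.87173,0.83892,0.65215,-2.34878,-0.28874,-0.23045,0.45526,4.57467,-0.13077,0.70104
6,-0.61943,-0.21019,-0.89570,0.88650,0.78460,-2.44715,-0.28602,-0.23202,0.45296,4.50615,-0.22553,0.80165
7,-0.61040,-0.20179,-0.92051,0.91943,0.89410,-2.51914,-0.28311,-0.23373,0.45042,4.43320,-0.29542,0.88173
8,-0.60110,-0.19238,-0.94595,0.94062,0.98554,-2.57144,-0.28007,-0.23554,0.44766,4.35677,-0.34628,0.94701
9,-0.59163,-0.18213,-0.97184,0.95225,1.06302,-2.60855,-0.27691,-0.23743,0.44469,4.27786,-0.38282,1.00144
10,-0.58209,-0.17117,-0.99804,0.95600,1.12980,-2.63364,-0.27366,-0.23936,0.44153,4.19742,-0.40876,1.04784
11,-0.57255,-0.15957,-1.02444,0.95312,1.18837,-2.64907,-0.27033,-0.24131,0.43818,4.11640,-0.42695,1.08828
12,-0.56306,-0.14742,-1.05096,0.94454,1.24060,-2.65660,-0.26695,-0.24328,0.43464,4.03564,-0.43960,1.12429
13,-0.55368,-0.13478,-1.07752,0.93099,1.28790,-2.65758,-0.26352,-0.24526,0.43094,3.95588,-0.44838,1.15697
14,-0.54447,-0.12168,-1.10406,0.91302,1.33130,-2.65305,-0.26006,-0.24722,0.42706,3.87774,-0.45455,1.18715
15,-0.53545,-0.10816,-1.13054,0.89104,1.37159,-2.64385,-0.25657,-0.24918,0.42303,3.80173,-0.45907,1.21540
16,-0.52667,-0.09426,-1.15690,0.86541,1.40931,-2.63060,-0.25306,-0.25112,0.41883,3.72827,-0.46265,1.24215
17,-0.51816,-0.07998,-1.18311,0.83638,1.44489,-2.61385,-0.24955,-0.25305,0.41448,3.65765,-0.46578,1.26767
18,-0.50996,-0.06536,-1.20914,0.80417,1.47861,-2.59402,-0.24602,-0.25495,0.40999,3.59010,-0.46885,1.29216
19,-0.50209,-0.05042,-1.23496,0.76896,1.51067,-2.57146,-0.24250,-0.25683,0.40535,3.52576,-0.47209,1.31573
20,-0.49459,-0.03516,-1.26054,0.73091,1.54121,-2.54646,-0.23898,-0.25869,0.40057,3.46471,-0.47566,1.33845
21,-0.48749,-0.01960,-1.28586,0.69015,1.57032,-2.51928,-0.23547,-0.26052,0.39566,3.40698,-0.47964,1.36033
22,-0.48081,-0.00376,-1.31090,0.64678,1.59804,-2.49013,-0.23196,-0.26233,0.39062,3.35256,-0.48407,1.38136
23,-0.47457,0.01236,-1.33564,0.60092,1.62439,-2.45920,-0.22847,-0.26411,0.38546,3.30142,-0.48892,1.40152
24,-0.46880,0.02873,-1.36007,0.55266,1.64937,-2.42665,-0.22500,-0.26586,0.38019,3.25348,-0.49415,1.42075
25,-0.46353,0.04534,-1.38416,0.50207,1.67296,-2.39262,-0.22154,-0.26758,0.37480,3.20867,-0.49968,1.43899
26,-0.45877,0.06218,-1.40790,0.44924,1.69511,-2.35726,-0.21810,-0.26927,0.36932,3.16688,-0.50541,1.45620
27,-0.45456,0.07923,-1.43128,0.39424,1.71580,-2.32068,-0.21468,-0.27093,0.36373,3.12801,-0.51123,1.47231
28,-0.45090,0.09649,-1.45430,0.33715,1.73497,-2.28299,-0.21129,-0.27255,0.35805,3.09194,-0.51702,1.48727
29,-0.44783,0.11392,-1.47693,0.27802,1.75257,-2.24431,-0.20791,-0.27415,0.35229,3.05858,-0.52266,1.50101
30,-0.44535,0.13153,-1.49917,0.21693,1.76853,-2.20471,-0.20456,-0.27571,0.34645,3.02781,-0.52800,1.51349
31,-0.44350,0.14929,-1.52101,0.15394,1.78281,-2.16431,-0.20122,-0.27724,0.34054,2.99952,-0.53291,1.52466
32,-0.44228,0.16718,-1.54245,0.08911,1.79534,-2.12319,-0.19791,-0.27873,0.33456,2.97360,-0.53724,1.53450
33,-0.44172,0.18519,-1.56347,0.02262,1.80612,-2.08148,-0.19463,-0.28019,0.32852,2.94976,-0.54091,1.54300
34,-0.44182,0.20330,-1.58408,-0.04197,1.81750,-2.04104,-0.19136,-0.28162,0.32244,2.92065,-0.54506,1.55106
35,-0.44257,0.22153,-1.60428,-0.10689,1.82775,-2.00041,-0.18810,-0.28299,0.31631,2.89071,-0.54860,1.55784
36,-0.44397,0.23985,-1.62408,-0.17400,1.83543,-1.95871,-0.18485,-0.28433,0.31015,2.86386,-0.55066,1.56283
37,-0.44606,0.25823,-1.64345,-0.24315,1.84058,-1.91619,-0.18161,-0.28563,0.30396,2.83994,-0.55119,1.56615
38,-0.44884,0.27665,-1.66240,-0.31418,1.84325,-1.87307,-0.17839,-0.28688,0.29775,2.81877,-0.55018,1.56792
39,-0.45235,0.29508,-1.68091,-0.38693,1.84346,-1.82953,-0.17519,-0.28809,0.29153,2.80018,-0.54755,1.56823
40,-0.45659,0.31351,-1.69899,-0.46127,1.84122,-1.78572,-0.17200,-0.28926,0.28531,2.78404,-0.54325,1.56716
41,-0.46158,0.33190,-1.71662,-0.53706,1.83655,-1.74177,-0.16882,-0.29039,0.27908,2.77021,-0.53722,1.56478
42,-0.46734,0.35023,-1.73382,-0.61416,1.82945,-1.69778,-0.16567,-0.29147,0.27285,2.75858,-0.52939,1.56115
43,-0.47387,0.36848,-1.75058,-0.69244,1.81991,-1.65387,-0.16253,-0.29252,0.26664,2.74905,-0.51970,1.55636
44,-0.48119,0.38663,-1.76690,-0.77177,1.80795,-1.61011,-0.15941,-0.29352,0.26044,2.74155,-0.50808,1.55047
45,-0.48931,0.40464,-1.78279,-0.85202,1.79354,-1.56661,-0.15632,-0.29448,0.25426,2.73600,-0.49449,1.54355
46,-0.49823,0.42249,-1.79824,-0.93303,1.77670,-1.52343,-0.15324,-0.29541,0.24811,2.73235,-0.47886,1.53568
47,-0.50797,0.44017,-1.81326,-1.01467,1.75741,-1.48065,-0.15018,-0.29629,0.24199,2.73055,-0.46114,1.52694
48,-0.51853,0.45764,-1.82785,-1.09678,1.73569,-1.43833,-0.14714,-0.29714,0.23590,2.73056,-0.44131,1.51739
49,-0.52990,0.47488,-1.84203,-1.17920,1.71155,-1.39655,-0.14413,-0.29795,0.22986,2.73235,-0.41932,1.50713
50,-0.54211,0.49186,-1.85579,-1.26178,1.68499,-1.35537,-0.14113,-0.29873,0.22386,2.73591,-0.39515,1.49623
51,-0.55514,0.50858,-1.86914,-1.34433,1.65603,-1.31484,-0.13816,-0.29947,0.21790,,,


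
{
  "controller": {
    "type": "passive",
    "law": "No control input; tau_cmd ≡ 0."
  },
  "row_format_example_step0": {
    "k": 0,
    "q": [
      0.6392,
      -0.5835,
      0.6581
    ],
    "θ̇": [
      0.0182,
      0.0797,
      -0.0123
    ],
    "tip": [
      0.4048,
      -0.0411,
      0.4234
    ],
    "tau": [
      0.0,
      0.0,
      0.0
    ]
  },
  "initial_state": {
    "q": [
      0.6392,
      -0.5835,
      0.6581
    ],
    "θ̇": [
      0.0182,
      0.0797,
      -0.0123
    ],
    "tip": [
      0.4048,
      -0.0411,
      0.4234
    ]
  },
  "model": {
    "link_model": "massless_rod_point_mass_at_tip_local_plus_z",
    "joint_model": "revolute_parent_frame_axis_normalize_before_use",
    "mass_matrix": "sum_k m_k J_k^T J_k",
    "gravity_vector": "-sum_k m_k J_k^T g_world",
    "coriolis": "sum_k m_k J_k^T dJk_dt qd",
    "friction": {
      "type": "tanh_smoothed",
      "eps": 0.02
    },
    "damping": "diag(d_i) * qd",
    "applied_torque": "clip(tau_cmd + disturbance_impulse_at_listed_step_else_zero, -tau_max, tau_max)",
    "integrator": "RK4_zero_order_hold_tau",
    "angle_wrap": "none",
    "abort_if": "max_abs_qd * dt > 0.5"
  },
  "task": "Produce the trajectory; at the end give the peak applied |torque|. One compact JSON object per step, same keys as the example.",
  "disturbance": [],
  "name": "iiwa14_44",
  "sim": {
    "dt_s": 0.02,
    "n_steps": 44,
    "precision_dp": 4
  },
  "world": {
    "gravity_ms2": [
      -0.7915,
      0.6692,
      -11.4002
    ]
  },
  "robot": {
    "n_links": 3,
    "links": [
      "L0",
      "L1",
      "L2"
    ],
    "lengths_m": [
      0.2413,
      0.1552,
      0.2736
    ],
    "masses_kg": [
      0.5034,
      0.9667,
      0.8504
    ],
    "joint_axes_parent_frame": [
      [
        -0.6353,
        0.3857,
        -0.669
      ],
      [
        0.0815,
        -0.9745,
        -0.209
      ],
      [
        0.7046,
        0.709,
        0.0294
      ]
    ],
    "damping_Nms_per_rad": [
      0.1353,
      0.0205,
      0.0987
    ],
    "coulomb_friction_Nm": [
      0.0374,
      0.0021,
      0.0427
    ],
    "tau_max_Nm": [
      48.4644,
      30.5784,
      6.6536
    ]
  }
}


{"k":1,"q":[0.6425,-0.5853,0.6584],"\u03b8\u0307":[0.3113,-0.2643,0.0346],"tip":[0.4055,-0.0415,0.4223],"tau":[0.0,0.0,0.0]}
{"k":2,"q":[0.6516,-0.5942,0.6592],"\u03b8\u0307":[0.5891,-0.6333,0.037],"tip":[0.4081,-0.043,0.418],"tau":[0.0,0.0,0.0]}
{"k":3,"q":[0.6661,-0.6108,0.6596],"\u03b8\u0307":[0.8652,-1.0229,-0.0075],"tip":[0.4125,-0.0457,0.4103],"tau":[0.0,0.0,0.0]}
{"k":4,"q":[0.6863,-0.6352,0.6586],"\u03b8\u0307":[1.1532,-1.4268,-0.099],"tip":[0.4185,-0.0496,0.3993],"tau":[0.0,0.0,0.0]}
{"k":5,"q":[0.7123,-0.6681,0.6549],"\u03b8\u0307":[1.4473,-1.8673,-0.296],"tip":[0.4261,-0.0548,0.3849],"tau":[0.0,0.0,0.0]}
{"k":6,"q":[0.7443,-0.7101,0.6459],"\u03b8\u0307":[1.7558,-2.3438,-0.6248],"tip":[0.4349,-0.0612,0.3669],"tau":[0.0,0.0,0.0]}
{"k":7,"q":[0.7827,-0.762,0.6289],"\u03b8\u0307":[2.0911,-2.8473,-1.1086],"tip":[0.4448,-0.0688,0.3453],"tau":[0.0,0.0,0.0]}
{"k":8,"q":[0.8282,-0.8241,0.6004],"\u03b8\u0307":[2.4689,-3.3619,-1.7703],"tip":[0.4555,-0.0776,0.32],"tau":[0.0,0.0,0.0]}
{"k":9,"q":[0.8818,-0.8964,0.5567],"\u03b8\u0307":[2.9076,-3.8651,-2.6325],"tip":[0.4668,-0.0875,0.291],"tau":[0.0,0.0,0.0]}
{"k":10,"q":[0.945,-0.9785,0.4936],"\u03b8\u0307":[3.4273,-4.33,-3.7172],"tip":[0.4782,-0.0984,0.258],"tau":[0.0,0.0,0.0]}
{"k":11,"q":[1.0196,-1.0692,0.4064],"\u03b8\u0307":[4.0471,-4.7295,-5.0448],"tip":[0.4893,-0.1103,0.2213],"tau":[0.0,0.0,0.0]}
{"k":12,"q":[1.1077,-1.1671,0.2901],"\u03b8\u0307":[4.7842,-5.0419,-6.6321],"tip":[0.4996,-0.1228,0.1808],"tau":[0.0,0.0,0.0]}
{"k":13,"q":[1.2118,-1.2702,0.1393],"\u03b8\u0307":[5.6545,-5.2557,-8.4886],"tip":[0.5081,-0.1358,0.1369],"tau":[0.0,0.0,0.0]}
{"k":14,"q":[1.3349,-1.3766,-0.0512],"\u03b8\u0307":[6.6739,-5.3721,-10.6093],"tip":[0.5139,-0.1486,0.0899],"tau":[0.0,0.0,0.0]}
{"k":15,"q":[1.4798,-1.4845,-0.2865],"\u03b8\u0307":[7.8487,-5.4018,-12.9439],"tip":[0.5151,-0.1605,0.0412],"tau":[0.0,0.0,0.0]}
{"k":16,"q":[1.6496,-1.5922,-0.5692],"\u03b8\u0307":[9.1349,-5.353,-15.3008],"tip":[0.5098,-0.1706,-0.0072],"tau":[0.0,0.0,0.0]}
{"k":17,"q":[1.8448,-1.698,-0.8953],"\u03b8\u0307":[10.348,-5.1994,-17.1572],"tip":[0.4956,-0.1783,-0.0513],"tau":[0.0,0.0,0.0]}
{"k":18,"q":[2.0607,-1.7986,-1.2463],"\u03b8\u0307":[11.155,-4.7977,-17.6605],"tip":[0.4717,-0.1838,-0.0862],"tau":[0.0,0.0,0.0]}
{"k":19,"q":[2.2867,-1.8863,-1.5893],"\u03b8\u0307":[11.3323,-3.8783,-16.3633],"tip":[0.4406,-0.1889,-0.1086],"tau":[0.0,0.0,0.0]}
{"k":20,"q":[2.5099,-1.951,-1.8927],"\u03b8\u0307":[10.8976,-2.581,-13.8577],"tip":[0.4066,-0.1951,-0.1201],"tau":[0.0,0.0,0.0]}
{"k":21,"q":[2.7201,-1.9903,-2.1422],"\u03b8\u0307":[10.0839,-1.3784,-11.1123],"tip":[0.3725,-0.2031,-0.1254],"tau":[0.0,0.0,0.0]}
{"k":22,"q":[2.9124,-2.0077,-2.339],"\u03b8\u0307":[9.1389,-0.3947,-8.6227],"tip":[0.3395,-0.2125,-0.1274],"tau":[0.0,0.0,0.0]}
{"k":23,"q":[3.0855,-2.0072,-2.4895],"\u03b8\u0307":[8.169,0.4162,-6.483],"tip":[0.308,-0.223,-0.1276],"tau":[0.0,0.0,0.0]}
{"k":24,"q":[3.2392,-1.992,-2.6005],"\u03b8\u0307":[7.2058,1.0857,-4.6686],"tip":[0.2785,-0.2341,-0.1266],"tau":[0.0,0.0,0.0]}
{"k":25,"q":[3.3739,-1.9647,-2.6781],"\u03b8\u0307":[6.2628,1.619,-3.1433],"tip":[0.2509,-0.2455,-0.1246],"tau":[0.0,0.0,0.0]}
{"k":26,"q":[3.4899,-1.9281,-2.7279],"\u03b8\u0307":[5.3508,2.0176,-1.8773],"tip":[0.2255,-0.2569,-0.1217],"tau":[0.0,0.0,0.0]}
{"k":27,"q":[3.5882,-1.8848,-2.7548],"\u03b8\u0307":[4.4791,2.2928,-0.8446],"tip":[0.2023,-0.2679,-0.1183],"tau":[0.0,0.0,0.0]}
{"k":28,"q":[3.6694,-1.8371,-2.7631],"\u03b8\u0307":[3.6557,2.4665,-0.0203],"tip":[0.1815,-0.2784,-0.1146],"tau":[0.0,0.0,0.0]}
{"k":29,"q":[3.7349,-1.7867,-2.7571],"\u03b8\u0307":[2.9016,2.5546,0.5841],"tip":[0.163,-0.2883,-0.1109],"tau":[0.0,0.0,0.0]}
{"k":30,"q":[3.7858,-1.7352,-2.7407],"\u03b8\u0307":[2.205,2.5987,1.0327],"tip":[0.1469,-0.2973,-0.1075],"tau":[0.0,0.0,0.0]}
{"k":31,"q":[3.8234,-1.6829,-2.7166],"\u03b8\u0307":[1.5644,2.627,1.3589],"tip":[0.1333,-0.3055,-0.1049],"tau":[0.0,0.0,0.0]}
{"k":32,"q":[3.8488,-1.63,-2.687],"\u03b8\u0307":[0.9791,2.6616,1.5877],"tip":[0.1221,-0.3127,-0.1032],"tau":[0.0,0.0,0.0]}
{"k":33,"q":[3.863,-1.5763,-2.6536],"\u03b8\u0307":[0.4473,2.7204,1.7427],"tip":[0.1134,-0.319,-0.1027],"tau":[0.0,0.0,0.0]}
{"k":34,"q":[3.867,-1.521,-2.6177],"\u03b8\u0307":[-0.0314,2.819,1.8437],"tip":[0.1069,-0.3242,-0.1036],"tau":[0.0,0.0,0.0]}
{"k":35,"q":[3.8621,-1.4631,-2.5802],"\u03b8\u0307":[-0.4504,2.972,1.9036],"tip":[0.1026,-0.3284,-0.106],"tau":[0.0,0.0,0.0]}
{"k":36,"q":[3.8493,-1.4017,-2.5416],"\u03b8\u0307":[-0.826,3.1887,1.9504],"tip":[0.1002,-0.3315,-0.1101],"tau":[0.0,0.0,0.0]}
{"k":37,"q":[3.8294,-1.3351,-2.5021],"\u03b8\u0307":[-1.1594,3.4807,1.9997],"tip":[0.0996,-0.3335,-0.1157],"tau":[0.0,0.0,0.0]}
{"k":38,"q":[3.8032,-1.2618,-2.4615],"\u03b8\u0307":[-1.4503,3.8599,2.0652],"tip":[0.1005,-0.3342,-0.123],"tau":[0.0,0.0,0.0]}
{"k":39,"q":[3.7716,-1.18,-2.4193],"\u03b8\u0307":[-1.6967,4.339,2.1597],"tip":[0.1026,-0.3336,-0.1319],"tau":[0.0,0.0,0.0]}
{"k":40,"q":[3.7356,-1.0875,-2.3748],"\u03b8\u0307":[-1.8954,4.9312,2.2962],"tip":[0.1056,-0.3318,-0.1423],"tau":[0.0,0.0,0.0]}
{"k":41,"q":[3.6962,-0.9819,-2.3271],"\u03b8\u0307":[-2.0424,5.6496,2.4896],"tip":[0.109,-0.3287,-0.1542],"tau":[0.0,0.0,0.0]}
{"k":42,"q":[3.6543,-0.8606,-2.2748],"\u03b8\u0307":[-2.1339,6.5057,2.7586],"tip":[0.1124,-0.3244,-0.1673],"tau":[0.0,0.0,0.0]}
{"k":43,"q":[3.6112,-0.7208,-2.2161],"\u03b8\u0307":[-2.1674,7.5065,3.1288],"tip":[0.1153,-0.3192,-0.1818],"tau":[0.0,0.0,0.0]}
{"k":44,"q":[3.568,-0.5594,-2.1487],"\u03b8\u0307":[-2.1425,8.6491,3.6366],"tip":[0.1174,-0.3133,-0.1975]}
{"summary": "max |tau| (N\u00b7m): 0.0000"}


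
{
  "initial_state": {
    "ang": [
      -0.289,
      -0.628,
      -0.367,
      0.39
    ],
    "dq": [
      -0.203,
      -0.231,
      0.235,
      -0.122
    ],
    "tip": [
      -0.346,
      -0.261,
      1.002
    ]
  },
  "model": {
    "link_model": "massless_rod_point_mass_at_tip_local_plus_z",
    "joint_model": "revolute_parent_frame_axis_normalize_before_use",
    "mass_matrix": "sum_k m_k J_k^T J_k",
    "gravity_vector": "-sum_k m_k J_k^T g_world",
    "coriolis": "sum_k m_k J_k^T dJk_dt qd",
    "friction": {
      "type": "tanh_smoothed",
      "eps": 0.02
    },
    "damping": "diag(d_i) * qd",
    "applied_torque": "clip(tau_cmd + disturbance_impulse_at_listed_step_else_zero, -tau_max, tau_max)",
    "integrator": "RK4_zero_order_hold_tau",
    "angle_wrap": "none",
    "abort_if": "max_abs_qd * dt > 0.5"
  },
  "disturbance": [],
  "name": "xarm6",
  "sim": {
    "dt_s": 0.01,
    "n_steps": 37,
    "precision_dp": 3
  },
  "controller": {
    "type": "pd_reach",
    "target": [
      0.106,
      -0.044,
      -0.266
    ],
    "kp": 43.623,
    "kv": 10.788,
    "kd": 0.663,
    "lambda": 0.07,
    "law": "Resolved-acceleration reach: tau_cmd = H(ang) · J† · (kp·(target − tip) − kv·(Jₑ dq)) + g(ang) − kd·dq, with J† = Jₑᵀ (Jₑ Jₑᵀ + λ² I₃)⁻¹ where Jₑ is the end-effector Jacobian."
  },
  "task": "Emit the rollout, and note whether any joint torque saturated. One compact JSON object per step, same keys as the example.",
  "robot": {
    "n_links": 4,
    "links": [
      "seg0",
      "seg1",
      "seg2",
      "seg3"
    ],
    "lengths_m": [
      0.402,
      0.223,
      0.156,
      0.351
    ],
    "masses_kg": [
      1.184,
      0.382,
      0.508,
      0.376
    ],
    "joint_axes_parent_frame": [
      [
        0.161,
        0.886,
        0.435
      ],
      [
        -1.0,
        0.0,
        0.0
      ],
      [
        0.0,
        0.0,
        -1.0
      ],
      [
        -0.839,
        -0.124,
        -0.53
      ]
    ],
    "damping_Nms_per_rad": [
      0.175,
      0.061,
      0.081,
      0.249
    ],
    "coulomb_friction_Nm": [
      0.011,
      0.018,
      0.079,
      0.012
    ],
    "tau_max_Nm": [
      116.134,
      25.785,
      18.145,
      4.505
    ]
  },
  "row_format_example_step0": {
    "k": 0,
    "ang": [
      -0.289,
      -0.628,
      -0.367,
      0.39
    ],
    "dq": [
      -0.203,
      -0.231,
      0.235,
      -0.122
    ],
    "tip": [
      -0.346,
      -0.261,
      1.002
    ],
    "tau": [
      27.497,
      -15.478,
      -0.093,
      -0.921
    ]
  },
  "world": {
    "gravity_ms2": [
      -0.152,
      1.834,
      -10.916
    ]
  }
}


{"k":1,"ang":[-0.289,-0.637,-0.369,0.405],"dq":[0.122,-1.567,-0.516,3.064],"tip":[-0.348,-0.262,1.0],"tau":[26.46,-13.732,0.438,-2.849]}
{"k":2,"ang":[-0.287,-0.657,-0.371,0.44],"dq":[0.299,-2.315,-0.001,3.873],"tip":[-0.348,-0.265,0.996],"tau":[23.385,-12.107,0.074,-2.919]}
{"k":3,"ang":[-0.283,-0.682,-0.374,0.48],"dq":[0.485,-2.785,-0.633,4.033],"tip":[-0.346,-0.272,0.991],"tau":[20.826,-10.51,0.505,-2.537]}
{"k":4,"ang":[-0.278,-0.712,-0.378,0.52],"dq":[0.588,-3.253,-0.137,4.076],"tip":[-0.343,-0.281,0.985],"tau":[17.508,-9.006,0.137,-2.118]}
{"k":5,"ang":[-0.272,-0.747,-0.381,0.561],"dq":[0.706,-3.605,-0.429,4.022],"tip":[-0.338,-0.293,0.977],"tau":[14.846,-7.569,0.328,-1.683]}
{"k":6,"ang":[-0.264,-0.784,-0.384,0.601],"dq":[0.777,-3.943,-0.273,3.938],"tip":[-0.332,-0.307,0.968],"tau":[12.06,-6.233,0.198,-1.28]}
{"k":7,"ang":[-0.256,-0.825,-0.387,0.64],"dq":[0.837,-4.23,-0.276,3.828],"tip":[-0.325,-0.323,0.958],"tau":[9.598,-4.994,0.185,-0.91]}
{"k":8,"ang":[-0.248,-0.869,-0.389,0.677],"dq":[0.875,-4.484,-0.223,3.699],"tip":[-0.317,-0.341,0.946],"tau":[7.324,-3.856,0.132,-0.571]}
{"k":9,"ang":[-0.239,-0.915,-0.391,0.713],"dq":[0.897,-4.707,-0.168,3.559],"tip":[-0.308,-0.36,0.933],"tau":[5.281,-2.817,0.082,-0.267]}
{"k":10,"ang":[-0.23,-0.963,-0.392,0.748],"dq":[0.904,-4.903,-0.104,3.411],"tip":[-0.299,-0.379,0.919],"tau":[3.459,-1.87,0.029,0.006]}
{"k":11,"ang":[-0.221,-1.013,-0.393,0.782],"dq":[0.898,-5.074,-0.034,3.26],"tip":[-0.288,-0.4,0.902],"tau":[1.851,-1.008,-0.024,0.249]}
{"k":12,"ang":[-0.212,-1.064,-0.393,0.814],"dq":[0.886,-5.221,-0.016,3.112],"tip":[-0.278,-0.42,0.885],"tau":[0.51,-0.222,-0.032,0.462]}
{"k":13,"ang":[-0.203,-1.117,-0.393,0.844],"dq":[0.863,-5.349,0.032,2.959],"tip":[-0.268,-0.441,0.866],"tau":[-0.651,0.495,-0.056,0.655]}
{"k":14,"ang":[-0.195,-1.171,-0.393,0.873],"dq":[0.835,-5.458,0.048,2.81],"tip":[-0.257,-0.461,0.845],"tau":[-1.579,1.152,-0.05,0.825]}
{"k":15,"ang":[-0.186,-1.226,-0.392,0.9],"dq":[0.797,-5.553,0.113,2.656],"tip":[-0.246,-0.481,0.823],"tau":[-2.386,1.753,-0.076,0.982]}
{"k":16,"ang":[-0.179,-1.282,-0.39,0.926],"dq":[0.751,-5.635,0.192,2.505],"tip":[-0.236,-0.501,0.799],"tau":[-3.061,2.308,-0.109,1.123]}
{"k":17,"ang":[-0.171,-1.339,-0.388,0.95],"dq":[0.7,-5.703,0.275,2.357],"tip":[-0.225,-0.52,0.774],"tau":[-3.609,2.821,-0.141,1.249]}
{"k":18,"ang":[-0.165,-1.396,-0.385,0.973],"dq":[0.643,-5.758,0.359,2.211],"tip":[-0.215,-0.537,0.747],"tau":[-4.038,3.297,-0.17,1.363]}
{"k":19,"ang":[-0.159,-1.454,-0.381,0.994],"dq":[0.581,-5.802,0.442,2.068],"tip":[-0.204,-0.554,0.72],"tau":[-4.357,3.742,-0.194,1.468]}
{"k":20,"ang":[-0.153,-1.512,-0.376,1.014],"dq":[0.514,-5.833,0.523,1.927],"tip":[-0.195,-0.569,0.691],"tau":[-4.575,4.158,-0.213,1.565]}
{"k":21,"ang":[-0.148,-1.57,-0.37,1.033],"dq":[0.443,-5.852,0.601,1.788],"tip":[-0.185,-0.583,0.661],"tau":[-4.701,4.547,-0.226,1.655]}
{"k":22,"ang":[-0.144,-1.629,-0.364,1.05],"dq":[0.368,-5.859,0.674,1.651],"tip":[-0.176,-0.596,0.63],"tau":[-4.743,4.911,-0.234,1.74]}
{"k":23,"ang":[-0.141,-1.687,-0.357,1.066],"dq":[0.289,-5.855,0.741,1.517],"tip":[-0.167,-0.606,0.598],"tau":[-4.711,5.251,-0.235,1.82]}
{"k":24,"ang":[-0.138,-1.746,-0.349,1.08],"dq":[0.206,-5.84,0.802,1.384],"tip":[-0.159,-0.616,0.566],"tau":[-4.61,5.567,-0.23,1.896]}
{"k":25,"ang":[-0.137,-1.804,-0.341,1.094],"dq":[0.12,-5.813,0.854,1.255],"tip":[-0.151,-0.623,0.533],"tau":[-4.451,5.86,-0.217,1.968]}
{"k":26,"ang":[-0.136,-1.862,-0.332,1.106],"dq":[0.031,-5.776,0.897,1.127],"tip":[-0.143,-0.629,0.499],"tau":[-4.241,6.128,-0.197,2.037]}
{"k":27,"ang":[-0.136,-1.92,-0.323,1.116],"dq":[-0.06,-5.728,0.928,1.003],"tip":[-0.136,-0.633,0.466],"tau":[-3.988,6.372,-0.169,2.101]}
{"k":28,"ang":[-0.137,-1.977,-0.314,1.126],"dq":[-0.153,-5.669,0.948,0.882],"tip":[-0.13,-0.635,0.432],"tau":[-3.7,6.59,-0.134,2.163]}
{"k":29,"ang":[-0.139,-2.033,-0.304,1.134],"dq":[-0.249,-5.6,0.957,0.764],"tip":[-0.124,-0.635,0.399],"tau":[-3.384,6.782,-0.091,2.22]}
{"k":30,"ang":[-0.142,-2.089,-0.295,1.141],"dq":[-0.345,-5.522,0.954,0.65],"tip":[-0.118,-0.634,0.365],"tau":[-3.046,6.947,-0.042,2.274]}
{"k":31,"ang":[-0.146,-2.143,-0.285,1.147],"dq":[-0.441,-5.435,0.939,0.539],"tip":[-0.113,-0.631,0.333],"tau":[-2.694,7.086,0.013,2.322]}
{"k":32,"ang":[-0.151,-2.197,-0.276,1.152],"dq":[-0.538,-5.34,0.911,0.434],"tip":[-0.108,-0.626,0.3],"tau":[-2.333,7.198,0.075,2.366]}
{"k":33,"ang":[-0.157,-2.25,-0.267,1.156],"dq":[-0.633,-5.237,0.871,0.333],"tip":[-0.103,-0.62,0.268],"tau":[-1.968,7.282,0.142,2.405]}
{"k":34,"ang":[-0.164,-2.302,-0.258,1.158],"dq":[-0.725,-5.126,0.82,0.238],"tip":[-0.099,-0.613,0.237],"tau":[-1.604,7.34,0.213,2.438]}
{"k":35,"ang":[-0.171,-2.353,-0.251,1.16],"dq":[-0.815,-5.009,0.759,0.148],"tip":[-0.095,-0.604,0.207],"tau":[-1.245,7.373,0.287,2.465]}
{"k":36,"ang":[-0.18,-2.402,-0.243,1.161],"dq":[-0.9,-4.887,0.689,0.064],"tip":[-0.091,-0.594,0.178],"tau":[-0.896,7.38,0.363,2.486]}
{"k":37,"ang":[-0.189,-2.45,-0.237,1.162],"dq":[-0.98,-4.76,0.611,-0.011],"tip":[-0.087,-0.582,0.15]}
{"summary": "any joint saturated: no"}
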